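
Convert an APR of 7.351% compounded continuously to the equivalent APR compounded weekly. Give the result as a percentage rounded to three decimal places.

7.356%

EAR under continuous compounding: e^0.07351 − 1 = 0.076279.
Solve (1 + r/52)^52 = 1.076279: r/52 = 1.076279^(1/52) − 1 = 0.001415, so r = 0.073562 = 7.356%.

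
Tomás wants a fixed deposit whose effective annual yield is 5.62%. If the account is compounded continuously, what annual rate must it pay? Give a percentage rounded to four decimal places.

5.4678%

Continuous: nominal r satisfies e^r − 1 = 0.0562.
r = ln(1 + 0.0562) = ln(1.0562) = 0.054678 = 5.4678%.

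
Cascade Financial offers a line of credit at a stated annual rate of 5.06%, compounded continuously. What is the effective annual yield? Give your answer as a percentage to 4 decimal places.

With continuous compounding, EAR = e^0.0506 − 1.
e^0.0506 = 1.051902, so EAR = 0.051902 = 5.1902%.

5.1902%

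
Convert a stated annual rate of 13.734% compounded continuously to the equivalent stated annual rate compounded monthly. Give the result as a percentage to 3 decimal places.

13.813%

EAR under continuous compounding: e^0.13734 − 1 = 0.147218.
Solve (1 + r/12)^12 = 1.147218: r/12 = 1.147218^(1/12) − 1 = 0.011511, so r = 0.138129 = 13.813%.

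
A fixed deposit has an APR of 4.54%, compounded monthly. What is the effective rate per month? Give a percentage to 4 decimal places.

0.3783%

With a nominal annual rate compounded monthly, the periodic rate is the nominal rate divided by 12.
i = 0.0454 / 12 = 0.0037833 = 0.3783%.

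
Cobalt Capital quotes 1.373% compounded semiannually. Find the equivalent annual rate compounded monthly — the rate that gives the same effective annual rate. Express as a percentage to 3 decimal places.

1.369%

EAR = (1 + 0.01373/2)^2 − 1 = 0.013777.
Solve (1 + r/12)^12 = 1.013777: r/12 = 1.013777^(1/12) − 1 = 0.001141, so r = 0.013691 = 1.369%.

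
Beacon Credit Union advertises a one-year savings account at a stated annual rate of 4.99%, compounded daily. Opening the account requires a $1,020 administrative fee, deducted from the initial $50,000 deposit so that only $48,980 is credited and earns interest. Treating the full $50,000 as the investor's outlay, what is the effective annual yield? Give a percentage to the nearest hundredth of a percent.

Value after one year: 48,980 × (1 + 0.0499/365)^365 = 48,980 × 1.051162 = $51,485.93.
Effective yield on the $50,000 outlay: 51,485.93 / 50,000 − 1 = 0.029719 = 2.97%.

2.97%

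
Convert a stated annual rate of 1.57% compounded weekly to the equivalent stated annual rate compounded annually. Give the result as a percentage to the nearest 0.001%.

1.582%

EAR = (1 + 0.0157/52)^52 − 1 = 0.015821.
Compounded annually, the equivalent nominal rate is the EAR itself: 1.582%.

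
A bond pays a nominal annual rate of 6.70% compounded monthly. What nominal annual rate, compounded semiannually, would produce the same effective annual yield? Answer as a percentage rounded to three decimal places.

6.794%

EAR = (1 + 0.0670/12)^12 − 1 = 0.069096.
Solve (1 + r/2)^2 = 1.069096: r/2 = 1.069096^(1/2) − 1 = 0.033971, so r = 0.067942 = 6.794%.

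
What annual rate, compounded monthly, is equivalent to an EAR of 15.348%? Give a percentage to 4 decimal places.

(1 + r/12)^12 − 1 = 0.15348, so 1 + r/12 = 1.15348^(1/12).
r/12 = 0.011970, so r = 0.143636 = 14.3636%.

14.3636%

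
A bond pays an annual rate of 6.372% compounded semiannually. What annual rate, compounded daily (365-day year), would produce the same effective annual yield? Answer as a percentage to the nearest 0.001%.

6.273%

EAR = (1 + 0.06372/2)^2 − 1 = 0.064735.
Solve (1 + r/365)^365 = 1.064735: r/365 = 1.064735^(1/365) − 1 = 0.000172, so r = 0.062731 = 6.273%.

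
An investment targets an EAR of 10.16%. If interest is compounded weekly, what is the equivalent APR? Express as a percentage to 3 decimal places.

(1 + r/52)^52 − 1 = 0.1016, so 1 + r/52 = 1.1016^(1/52).
r/52 = 0.001863, so r = 0.096854 = 9.685%.

9.685%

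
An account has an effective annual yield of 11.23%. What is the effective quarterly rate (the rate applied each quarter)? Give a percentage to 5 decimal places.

The per-quarter rate i satisfies (1 + i)^4 = 1 + 0.1123.
i = 1.1123^(1/4) − 1 = 0.0269646 = 2.69646%.

2.69646%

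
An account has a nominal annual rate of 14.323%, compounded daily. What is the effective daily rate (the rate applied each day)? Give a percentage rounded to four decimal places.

With a nominal annual rate compounded daily, the periodic rate is the nominal rate divided by 365.
i = 0.14323 / 365 = 0.0003924 = 0.0392%.

0.0392%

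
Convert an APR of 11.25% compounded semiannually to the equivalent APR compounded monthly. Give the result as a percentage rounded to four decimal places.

EAR = (1 + 0.1125/2)^2 − 1 = 0.115664.
Solve (1 + r/12)^12 = 1.115664: r/12 = 1.115664^(1/12) − 1 = 0.009163, so r = 0.109950 = 10.9950%.

10.9950%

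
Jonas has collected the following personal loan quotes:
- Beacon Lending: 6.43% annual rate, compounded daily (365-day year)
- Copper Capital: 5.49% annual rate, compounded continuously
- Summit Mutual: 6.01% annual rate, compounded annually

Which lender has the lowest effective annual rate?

Copper Capital

Beacon Lending: (1 + 0.0643/365)^365 − 1 = 6.641%
Copper Capital: e^0.0549 − 1 = 5.643%
Summit Mutual: compounded annually, EAR = 6.010%
The lowest effective annual rate is Copper Capital at 5.643%.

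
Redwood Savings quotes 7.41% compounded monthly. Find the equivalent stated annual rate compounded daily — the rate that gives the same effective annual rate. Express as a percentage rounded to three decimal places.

7.388%

EAR = (1 + 0.0741/12)^12 − 1 = 0.076669.
Solve (1 + r/365)^365 = 1.076669: r/365 = 1.076669^(1/365) − 1 = 0.000202, so r = 0.073880 = 7.388%.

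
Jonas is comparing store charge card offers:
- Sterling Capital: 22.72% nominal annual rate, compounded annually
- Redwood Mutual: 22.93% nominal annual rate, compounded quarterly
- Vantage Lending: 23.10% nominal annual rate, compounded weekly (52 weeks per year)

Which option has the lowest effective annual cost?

Sterling Capital: compounded annually, EAR = 22.720%
Redwood Mutual: (1 + 0.2293/4)^4 − 1 = 24.978%
Vantage Lending: (1 + 0.2310/52)^52 − 1 = 25.921%
The lowest effective annual rate is Sterling Capital at 22.720%.

Sterling Capital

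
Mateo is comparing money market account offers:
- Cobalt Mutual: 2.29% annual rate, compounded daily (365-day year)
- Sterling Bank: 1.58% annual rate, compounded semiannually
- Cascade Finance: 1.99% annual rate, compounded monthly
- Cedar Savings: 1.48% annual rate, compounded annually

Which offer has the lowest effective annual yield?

Cedar Savings

Cobalt Mutual: (1 + 0.0229/365)^365 − 1 = 2.316%
Sterling Bank: (1 + 0.0158/2)^2 − 1 = 1.586%
Cascade Finance: (1 + 0.0199/12)^12 − 1 = 2.008%
Cedar Savings: compounded annually, EAR = 1.480%
The lowest effective annual rate is Cedar Savings at 1.480%.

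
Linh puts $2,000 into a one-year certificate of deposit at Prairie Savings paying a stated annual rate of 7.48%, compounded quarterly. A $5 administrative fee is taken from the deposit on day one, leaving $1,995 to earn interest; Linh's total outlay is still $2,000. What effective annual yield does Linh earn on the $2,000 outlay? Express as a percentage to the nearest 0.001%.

Value after one year: 1,995 × (1 + 0.0748/4)^4 = 1,995 × 1.076924 = $2,148.46.
Effective yield on the $2,000 outlay: 2,148.46 / 2,000 − 1 = 0.074232 = 7.423%.

7.423%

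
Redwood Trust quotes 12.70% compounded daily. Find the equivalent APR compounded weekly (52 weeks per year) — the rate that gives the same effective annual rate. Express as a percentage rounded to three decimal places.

EAR = (1 + 0.1270/365)^365 − 1 = 0.135392.
Solve (1 + r/52)^52 = 1.135392: r/52 = 1.135392^(1/52) − 1 = 0.002445, so r = 0.127133 = 12.713%.

12.713%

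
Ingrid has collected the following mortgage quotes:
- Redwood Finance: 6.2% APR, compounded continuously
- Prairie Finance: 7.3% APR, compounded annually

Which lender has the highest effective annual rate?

Redwood Finance: e^0.062 − 1 = 6.396%
Prairie Finance: compounded annually, EAR = 7.300%
The highest effective annual rate is Prairie Finance at 7.300%.

Prairie Finance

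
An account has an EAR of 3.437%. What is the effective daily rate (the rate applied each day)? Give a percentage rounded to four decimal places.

The per-day rate i satisfies (1 + i)^365 = 1 + 0.03437.
i = 1.03437^(1/365) − 1 = 0.0000926 = 0.0093%.

0.0093%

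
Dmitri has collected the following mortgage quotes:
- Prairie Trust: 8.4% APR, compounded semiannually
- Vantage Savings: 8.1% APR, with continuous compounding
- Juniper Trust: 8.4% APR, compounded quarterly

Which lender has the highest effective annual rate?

Juniper Trust

Prairie Trust: (1 + 0.084/2)^2 − 1 = 8.576%
Vantage Savings: e^0.081 − 1 = 8.437%
Juniper Trust: (1 + 0.084/4)^4 − 1 = 8.668%
The highest effective annual rate is Juniper Trust at 8.668%.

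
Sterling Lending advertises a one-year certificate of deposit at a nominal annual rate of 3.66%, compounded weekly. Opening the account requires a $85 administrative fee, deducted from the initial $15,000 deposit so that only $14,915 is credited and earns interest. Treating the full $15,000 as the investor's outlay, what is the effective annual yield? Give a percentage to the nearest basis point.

Value after one year: 14,915 × (1 + 0.0366/52)^52 = 14,915 × 1.037265 = $15,470.80.
Effective yield on the $15,000 outlay: 15,470.80 / 15,000 − 1 = 0.031387 = 3.14%.

3.14%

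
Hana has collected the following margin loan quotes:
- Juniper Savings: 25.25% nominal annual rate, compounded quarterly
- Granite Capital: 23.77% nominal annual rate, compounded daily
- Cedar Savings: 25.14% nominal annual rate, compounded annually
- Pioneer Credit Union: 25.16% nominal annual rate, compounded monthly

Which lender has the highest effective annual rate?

Pioneer Credit Union

Juniper Savings: (1 + 0.2525/4)^4 − 1 = 27.743%
Granite Capital: (1 + 0.2377/365)^365 − 1 = 26.823%
Cedar Savings: compounded annually, EAR = 25.140%
Pioneer Credit Union: (1 + 0.2516/12)^12 − 1 = 28.274%
The highest effective annual rate is Pioneer Credit Union at 28.274%.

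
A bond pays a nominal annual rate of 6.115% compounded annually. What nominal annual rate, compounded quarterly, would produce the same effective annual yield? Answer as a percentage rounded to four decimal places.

Compounded annually, EAR = nominal = 0.061150.
Solve (1 + r/4)^4 = 1.061150: r/4 = 1.061150^(1/4) − 1 = 0.014949, so r = 0.059796 = 5.9796%.

5.9796%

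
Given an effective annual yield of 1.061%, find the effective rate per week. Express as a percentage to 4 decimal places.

The per-week rate i satisfies (1 + i)^52 = 1 + 0.01061.
i = 1.01061^(1/52) − 1 = 0.0002030 = 0.0203%.

0.0203%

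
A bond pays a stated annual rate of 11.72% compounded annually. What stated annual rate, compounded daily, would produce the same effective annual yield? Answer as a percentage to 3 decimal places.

11.084%

Compounded annually, EAR = nominal = 0.117200.
Solve (1 + r/365)^365 = 1.117200: r/365 = 1.117200^(1/365) − 1 = 0.000304, so r = 0.110842 = 11.084%.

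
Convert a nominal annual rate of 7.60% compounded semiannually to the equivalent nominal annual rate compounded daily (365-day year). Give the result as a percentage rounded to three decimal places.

EAR = (1 + 0.0760/2)^2 − 1 = 0.077444.
Solve (1 + r/365)^365 = 1.077444: r/365 = 1.077444^(1/365) − 1 = 0.000204, so r = 0.074599 = 7.460%.

7.460%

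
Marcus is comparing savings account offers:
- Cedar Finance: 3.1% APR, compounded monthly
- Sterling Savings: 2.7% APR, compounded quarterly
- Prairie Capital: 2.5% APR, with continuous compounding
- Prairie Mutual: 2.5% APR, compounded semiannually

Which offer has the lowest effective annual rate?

Cedar Finance: (1 + 0.031/12)^12 − 1 = 3.144%
Sterling Savings: (1 + 0.027/4)^4 − 1 = 2.727%
Prairie Capital: e^0.025 − 1 = 2.532%
Prairie Mutual: (1 + 0.025/2)^2 − 1 = 2.516%
The lowest effective annual rate is Prairie Mutual at 2.516%.

Prairie Mutual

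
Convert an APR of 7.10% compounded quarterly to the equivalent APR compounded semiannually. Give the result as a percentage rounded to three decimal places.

7.163%

EAR = (1 + 0.0710/4)^4 − 1 = 0.072913.
Solve (1 + r/2)^2 = 1.072913: r/2 = 1.072913^(1/2) − 1 = 0.035815, so r = 0.071630 = 7.163%.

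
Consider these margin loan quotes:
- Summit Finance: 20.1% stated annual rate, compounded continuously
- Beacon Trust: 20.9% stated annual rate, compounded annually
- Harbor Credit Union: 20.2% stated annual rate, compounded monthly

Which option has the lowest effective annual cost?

Beacon Trust

Summit Finance: e^0.201 − 1 = 22.262%
Beacon Trust: compounded annually, EAR = 20.900%
Harbor Credit Union: (1 + 0.202/12)^12 − 1 = 22.179%
The lowest effective annual rate is Beacon Trust at 20.900%.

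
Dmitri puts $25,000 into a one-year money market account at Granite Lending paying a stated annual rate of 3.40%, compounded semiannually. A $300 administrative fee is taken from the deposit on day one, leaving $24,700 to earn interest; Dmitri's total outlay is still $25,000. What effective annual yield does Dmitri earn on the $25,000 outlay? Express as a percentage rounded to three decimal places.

2.188%

Value after one year: 24,700 × (1 + 0.0340/2)^2 = 24,700 × 1.034289 = $25,546.94.
Effective yield on the $25,000 outlay: 25,546.94 / 25,000 − 1 = 0.021878 = 2.188%.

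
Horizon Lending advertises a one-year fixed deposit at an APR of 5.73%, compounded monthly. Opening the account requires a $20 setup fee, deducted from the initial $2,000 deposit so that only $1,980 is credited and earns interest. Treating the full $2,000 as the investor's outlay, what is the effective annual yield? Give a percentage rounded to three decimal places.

Value after one year: 1,980 × (1 + 0.0573/12)^12 = 1,980 × 1.058829 = $2,096.48.
Effective yield on the $2,000 outlay: 2,096.48 / 2,000 − 1 = 0.048241 = 4.824%.

4.824%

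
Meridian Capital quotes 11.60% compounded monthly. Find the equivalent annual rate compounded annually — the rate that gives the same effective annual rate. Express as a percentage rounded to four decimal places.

12.2370%

EAR = (1 + 0.1160/12)^12 − 1 = 0.122370.
Compounded annually, the equivalent nominal rate is the EAR itself: 12.2370%.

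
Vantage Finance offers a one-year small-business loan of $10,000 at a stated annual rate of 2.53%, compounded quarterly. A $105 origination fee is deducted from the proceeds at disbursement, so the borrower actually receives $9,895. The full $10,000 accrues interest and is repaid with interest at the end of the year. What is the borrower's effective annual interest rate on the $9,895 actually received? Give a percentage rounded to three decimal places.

3.642%

Amount owed after one year: 10,000 × (1 + 0.0253/4)^4 = 10,000 × 1.025541 = $10,255.41.
Effective rate on net proceeds: 10,255.41 / 9,895 − 1 = 0.036423 = 3.642%.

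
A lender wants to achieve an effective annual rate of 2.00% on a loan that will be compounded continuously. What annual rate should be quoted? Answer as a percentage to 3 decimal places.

1.980%

Continuous: nominal r satisfies e^r − 1 = 0.0200.
r = ln(1 + 0.0200) = ln(1.0200) = 0.019803 = 1.980%.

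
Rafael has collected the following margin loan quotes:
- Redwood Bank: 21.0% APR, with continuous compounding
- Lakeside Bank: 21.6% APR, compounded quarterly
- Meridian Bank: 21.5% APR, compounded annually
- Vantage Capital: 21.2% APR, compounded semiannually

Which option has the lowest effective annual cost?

Redwood Bank: e^0.210 − 1 = 23.368%
Lakeside Bank: (1 + 0.216/4)^4 − 1 = 23.413%
Meridian Bank: compounded annually, EAR = 21.500%
Vantage Capital: (1 + 0.212/2)^2 − 1 = 22.324%
The lowest effective annual rate is Meridian Bank at 21.500%.

Meridian Bank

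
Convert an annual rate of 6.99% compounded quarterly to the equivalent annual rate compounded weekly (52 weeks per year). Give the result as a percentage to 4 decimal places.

EAR = (1 + 0.0699/4)^4 − 1 = 0.071754.
Solve (1 + r/52)^52 = 1.071754: r/52 = 1.071754^(1/52) − 1 = 0.001334, so r = 0.069342 = 6.9342%.

6.9342%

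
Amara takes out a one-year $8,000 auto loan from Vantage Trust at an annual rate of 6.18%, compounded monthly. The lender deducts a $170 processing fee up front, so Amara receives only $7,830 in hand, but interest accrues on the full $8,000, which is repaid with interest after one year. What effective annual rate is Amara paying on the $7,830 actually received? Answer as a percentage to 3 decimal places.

Amount owed after one year: 8,000 × (1 + 0.0618/12)^12 = 8,000 × 1.063581 = $8,508.65.
Effective rate on net proceeds: 8,508.65 / 7,830 − 1 = 0.086673 = 8.667%.

8.667%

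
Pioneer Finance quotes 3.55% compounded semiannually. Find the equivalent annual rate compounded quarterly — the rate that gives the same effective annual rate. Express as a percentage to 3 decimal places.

EAR = (1 + 0.0355/2)^2 − 1 = 0.035815.
Solve (1 + r/4)^4 = 1.035815: r/4 = 1.035815^(1/4) − 1 = 0.008836, so r = 0.035344 = 3.534%.

3.534%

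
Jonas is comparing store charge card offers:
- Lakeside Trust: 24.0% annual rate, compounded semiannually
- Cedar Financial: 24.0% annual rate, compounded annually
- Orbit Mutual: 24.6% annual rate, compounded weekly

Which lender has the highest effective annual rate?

Lakeside Trust: (1 + 0.240/2)^2 − 1 = 25.440%
Cedar Financial: compounded annually, EAR = 24.000%
Orbit Mutual: (1 + 0.246/52)^52 − 1 = 27.816%
The highest effective annual rate is Orbit Mutual at 27.816%.

Orbit Mutual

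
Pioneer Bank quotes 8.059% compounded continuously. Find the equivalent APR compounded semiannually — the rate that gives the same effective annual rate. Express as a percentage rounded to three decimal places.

8.224%

EAR under continuous compounding: e^0.08059 − 1 = 0.083926.
Solve (1 + r/2)^2 = 1.083926: r/2 = 1.083926^(1/2) − 1 = 0.041118, so r = 0.082236 = 8.224%.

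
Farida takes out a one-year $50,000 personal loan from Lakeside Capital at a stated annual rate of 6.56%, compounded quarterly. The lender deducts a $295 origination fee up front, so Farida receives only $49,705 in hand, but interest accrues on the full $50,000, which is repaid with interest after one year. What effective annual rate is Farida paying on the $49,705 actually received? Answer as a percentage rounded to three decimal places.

7.357%

Amount owed after one year: 50,000 × (1 + 0.0656/4)^4 = 50,000 × 1.067231 = $53,361.57.
Effective rate on net proceeds: 53,361.57 / 49,705 − 1 = 0.073566 = 7.357%.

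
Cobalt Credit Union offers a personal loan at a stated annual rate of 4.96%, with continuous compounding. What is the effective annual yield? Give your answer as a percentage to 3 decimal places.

With continuous compounding, EAR = e^0.0496 − 1.
e^0.0496 = 1.050851, so EAR = 0.050851 = 5.085%.

5.085%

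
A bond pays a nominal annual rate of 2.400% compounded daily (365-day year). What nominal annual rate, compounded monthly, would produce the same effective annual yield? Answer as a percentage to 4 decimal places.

EAR = (1 + 0.02400/365)^365 − 1 = 0.024290.
Solve (1 + r/12)^12 = 1.024290: r/12 = 1.024290^(1/12) − 1 = 0.002002, so r = 0.024023 = 2.4023%.

2.4023%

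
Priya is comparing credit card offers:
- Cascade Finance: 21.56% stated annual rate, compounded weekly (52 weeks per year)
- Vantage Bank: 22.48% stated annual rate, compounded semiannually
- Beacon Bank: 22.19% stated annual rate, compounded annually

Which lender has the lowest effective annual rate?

Cascade Finance: (1 + 0.2156/52)^52 − 1 = 24.005%
Vantage Bank: (1 + 0.2248/2)^2 − 1 = 23.743%
Beacon Bank: compounded annually, EAR = 22.190%
The lowest effective annual rate is Beacon Bank at 22.190%.

Beacon Bank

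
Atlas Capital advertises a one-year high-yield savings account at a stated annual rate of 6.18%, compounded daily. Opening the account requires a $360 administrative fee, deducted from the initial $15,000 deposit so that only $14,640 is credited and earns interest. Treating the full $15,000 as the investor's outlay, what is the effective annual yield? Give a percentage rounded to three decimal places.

3.821%

Value after one year: 14,640 × (1 + 0.0618/365)^365 = 14,640 × 1.063744 = $15,573.21.
Effective yield on the $15,000 outlay: 15,573.21 / 15,000 − 1 = 0.038214 = 3.821%.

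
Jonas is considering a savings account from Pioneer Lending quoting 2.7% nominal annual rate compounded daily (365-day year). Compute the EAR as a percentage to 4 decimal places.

2.7367%

EAR = (1 + 0.027/365)^365 − 1.
= 1.027367 − 1 = 2.7367%.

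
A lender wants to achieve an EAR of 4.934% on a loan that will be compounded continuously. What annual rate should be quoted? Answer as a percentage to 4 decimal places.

4.8161%

Continuous: nominal r satisfies e^r − 1 = 0.04934.
r = ln(1 + 0.04934) = ln(1.04934) = 0.048161 = 4.8161%.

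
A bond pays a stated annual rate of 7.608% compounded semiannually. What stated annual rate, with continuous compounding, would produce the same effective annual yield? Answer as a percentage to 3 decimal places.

7.467%

EAR = (1 + 0.07608/2)^2 − 1 = 0.077527.
Equivalent continuous rate: r = ln(1 + 0.077527) = 0.074669 = 7.467%.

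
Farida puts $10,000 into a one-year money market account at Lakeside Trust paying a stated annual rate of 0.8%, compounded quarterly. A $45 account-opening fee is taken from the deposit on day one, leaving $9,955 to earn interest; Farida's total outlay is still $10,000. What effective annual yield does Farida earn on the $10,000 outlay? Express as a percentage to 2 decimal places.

0.35%

Value after one year: 9,955 × (1 + 0.008/4)^4 = 9,955 × 1.008024 = $10,034.88.
Effective yield on the $10,000 outlay: 10,034.88 / 10,000 − 1 = 0.003488 = 0.35%.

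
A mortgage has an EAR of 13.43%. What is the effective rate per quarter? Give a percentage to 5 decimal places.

3.20054%

The per-quarter rate i satisfies (1 + i)^4 = 1 + 0.1343.
i = 1.1343^(1/4) − 1 = 0.0320054 = 3.20054%.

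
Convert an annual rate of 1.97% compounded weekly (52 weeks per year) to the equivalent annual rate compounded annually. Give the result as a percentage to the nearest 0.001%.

1.989%

EAR = (1 + 0.0197/52)^52 − 1 = 0.019892.
Compounded annually, the equivalent nominal rate is the EAR itself: 1.989%.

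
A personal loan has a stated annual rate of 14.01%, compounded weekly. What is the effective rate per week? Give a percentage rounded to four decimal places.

With a nominal annual rate compounded weekly, the periodic rate is the nominal rate divided by 52.
i = 0.1401 / 52 = 0.0026942 = 0.2694%.

0.2694%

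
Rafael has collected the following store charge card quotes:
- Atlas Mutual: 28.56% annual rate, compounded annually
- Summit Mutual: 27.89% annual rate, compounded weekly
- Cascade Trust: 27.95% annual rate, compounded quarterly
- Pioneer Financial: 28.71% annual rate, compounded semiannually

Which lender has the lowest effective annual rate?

Atlas Mutual: compounded annually, EAR = 28.560%
Summit Mutual: (1 + 0.2789/52)^52 − 1 = 32.069%
Cascade Trust: (1 + 0.2795/4)^4 − 1 = 31.018%
Pioneer Financial: (1 + 0.2871/2)^2 − 1 = 30.771%
The lowest effective annual rate is Atlas Mutual at 28.560%.

Atlas Mutual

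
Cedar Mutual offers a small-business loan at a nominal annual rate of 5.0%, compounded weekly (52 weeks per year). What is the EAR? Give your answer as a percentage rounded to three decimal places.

5.125%

EAR = (1 + 0.050/52)^52 − 1.
= (1 + 0.000962)^52 − 1 = 1.051246 − 1 = 5.125%.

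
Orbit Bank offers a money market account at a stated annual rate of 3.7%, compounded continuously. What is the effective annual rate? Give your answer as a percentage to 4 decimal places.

With continuous compounding, EAR = e^0.037 − 1.
e^0.037 = 1.037693, so EAR = 0.037693 = 3.7693%.

3.7693%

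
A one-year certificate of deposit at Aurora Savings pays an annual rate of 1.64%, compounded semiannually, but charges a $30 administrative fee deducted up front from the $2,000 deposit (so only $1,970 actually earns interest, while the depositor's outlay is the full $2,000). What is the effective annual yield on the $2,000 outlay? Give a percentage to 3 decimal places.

Value after one year: 1,970 × (1 + 0.0164/2)^2 = 1,970 × 1.016467 = $2,002.44.
Effective yield on the $2,000 outlay: 2,002.44 / 2,000 − 1 = 0.001220 = 0.122%.

0.122%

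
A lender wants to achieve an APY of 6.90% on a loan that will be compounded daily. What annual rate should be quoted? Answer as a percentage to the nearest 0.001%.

(1 + r/365)^365 − 1 = 0.0690, so 1 + r/365 = 1.0690^(1/365).
r/365 = 0.000183, so r = 0.066730 = 6.673%.

6.673%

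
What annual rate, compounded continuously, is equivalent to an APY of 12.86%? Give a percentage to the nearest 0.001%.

12.098%

Continuous: nominal r satisfies e^r − 1 = 0.1286.
r = ln(1 + 0.1286) = ln(1.1286) = 0.120978 = 12.098%.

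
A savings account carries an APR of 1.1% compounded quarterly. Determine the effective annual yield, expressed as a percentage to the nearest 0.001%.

1.105%

EAR = (1 + 0.011/4)^4 − 1.
= (1 + 0.002750)^4 − 1 = 1.011045 − 1 = 1.105%.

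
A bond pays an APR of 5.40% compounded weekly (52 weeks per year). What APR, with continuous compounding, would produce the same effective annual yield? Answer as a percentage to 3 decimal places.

EAR = (1 + 0.0540/52)^52 − 1 = 0.055455.
Equivalent continuous rate: r = ln(1 + 0.055455) = 0.053972 = 5.397%.

5.397%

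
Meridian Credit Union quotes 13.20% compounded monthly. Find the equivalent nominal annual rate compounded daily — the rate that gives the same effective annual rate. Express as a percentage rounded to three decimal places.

EAR = (1 + 0.1320/12)^12 − 1 = 0.140286.
Solve (1 + r/365)^365 = 1.140286: r/365 = 1.140286^(1/365) − 1 = 0.000360, so r = 0.131303 = 13.130%.

13.130%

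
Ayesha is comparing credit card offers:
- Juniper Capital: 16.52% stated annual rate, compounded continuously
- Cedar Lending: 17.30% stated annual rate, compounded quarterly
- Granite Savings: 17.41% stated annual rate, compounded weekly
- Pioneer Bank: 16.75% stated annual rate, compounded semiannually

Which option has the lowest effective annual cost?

Juniper Capital: e^0.1652 − 1 = 17.963%
Cedar Lending: (1 + 0.1730/4)^4 − 1 = 18.455%
Granite Savings: (1 + 0.1741/52)^52 − 1 = 18.983%
Pioneer Bank: (1 + 0.1675/2)^2 − 1 = 17.451%
The lowest effective annual rate is Pioneer Bank at 17.451%.

Pioneer Bank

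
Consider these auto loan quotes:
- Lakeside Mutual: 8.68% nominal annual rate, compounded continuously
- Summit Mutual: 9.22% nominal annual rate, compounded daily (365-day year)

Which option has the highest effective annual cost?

Summit Mutual

Lakeside Mutual: e^0.0868 − 1 = 9.068%
Summit Mutual: (1 + 0.0922/365)^365 − 1 = 9.657%
The highest effective annual rate is Summit Mutual at 9.657%.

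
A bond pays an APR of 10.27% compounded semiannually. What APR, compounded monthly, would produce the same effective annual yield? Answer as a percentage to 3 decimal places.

10.057%

EAR = (1 + 0.1027/2)^2 − 1 = 0.105337.
Solve (1 + r/12)^12 = 1.105337: r/12 = 1.105337^(1/12) − 1 = 0.008381, so r = 0.100569 = 10.057%.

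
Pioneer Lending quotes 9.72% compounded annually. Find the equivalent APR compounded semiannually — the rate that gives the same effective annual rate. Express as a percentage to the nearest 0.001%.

9.495%

Compounded annually, EAR = nominal = 0.097200.
Solve (1 + r/2)^2 = 1.097200: r/2 = 1.097200^(1/2) − 1 = 0.047473, so r = 0.094946 = 9.495%.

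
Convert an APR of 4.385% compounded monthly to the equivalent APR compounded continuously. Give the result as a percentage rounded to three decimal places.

EAR = (1 + 0.04385/12)^12 − 1 = 0.044742.
Equivalent continuous rate: r = ln(1 + 0.044742) = 0.043770 = 4.377%.

4.377%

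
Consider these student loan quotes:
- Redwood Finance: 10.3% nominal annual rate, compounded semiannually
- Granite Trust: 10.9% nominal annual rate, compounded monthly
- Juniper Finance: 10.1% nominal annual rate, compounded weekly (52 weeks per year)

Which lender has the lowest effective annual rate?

Redwood Finance: (1 + 0.103/2)^2 − 1 = 10.565%
Granite Trust: (1 + 0.109/12)^12 − 1 = 11.461%
Juniper Finance: (1 + 0.101/52)^52 − 1 = 10.617%
The lowest effective annual rate is Redwood Finance at 10.565%.

Redwood Finance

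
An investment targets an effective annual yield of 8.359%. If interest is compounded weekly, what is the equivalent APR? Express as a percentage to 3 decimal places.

(1 + r/52)^52 − 1 = 0.08359, so 1 + r/52 = 1.08359^(1/52).
r/52 = 0.001545, so r = 0.080342 = 8.034%.

8.034%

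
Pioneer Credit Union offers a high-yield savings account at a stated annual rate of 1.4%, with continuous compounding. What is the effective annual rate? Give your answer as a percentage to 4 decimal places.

With continuous compounding, EAR = e^0.014 − 1.
e^0.014 = 1.014098, so EAR = 0.014098 = 1.4098%.

1.4098%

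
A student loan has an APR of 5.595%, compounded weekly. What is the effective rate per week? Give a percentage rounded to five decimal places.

With a nominal annual rate compounded weekly, the periodic rate is the nominal rate divided by 52.
i = 0.05595 / 52 = 0.0010760 = 0.10760%.

0.10760%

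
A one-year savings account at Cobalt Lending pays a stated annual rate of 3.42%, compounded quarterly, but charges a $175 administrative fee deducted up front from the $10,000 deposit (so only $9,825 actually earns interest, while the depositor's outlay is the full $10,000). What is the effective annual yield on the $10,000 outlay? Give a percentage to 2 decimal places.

Value after one year: 9,825 × (1 + 0.0342/4)^4 = 9,825 × 1.034641 = $10,165.35.
Effective yield on the $10,000 outlay: 10,165.35 / 10,000 − 1 = 0.016535 = 1.65%.

1.65%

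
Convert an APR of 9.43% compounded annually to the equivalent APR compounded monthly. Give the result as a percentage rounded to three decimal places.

9.045%

Compounded annually, EAR = nominal = 0.094300.
Solve (1 + r/12)^12 = 1.094300: r/12 = 1.094300^(1/12) − 1 = 0.007538, so r = 0.090454 = 9.045%.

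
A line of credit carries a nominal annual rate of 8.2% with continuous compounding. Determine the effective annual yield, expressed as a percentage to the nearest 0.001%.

With continuous compounding, EAR = e^0.082 − 1.
e^0.082 = 1.085456, so EAR = 0.085456 = 8.546%.

8.546%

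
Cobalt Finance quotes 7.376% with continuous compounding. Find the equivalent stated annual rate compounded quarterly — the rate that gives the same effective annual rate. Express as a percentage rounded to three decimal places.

EAR under continuous compounding: e^0.07376 − 1 = 0.076548.
Solve (1 + r/4)^4 = 1.076548: r/4 = 1.076548^(1/4) − 1 = 0.018611, so r = 0.074444 = 7.444%.

7.444%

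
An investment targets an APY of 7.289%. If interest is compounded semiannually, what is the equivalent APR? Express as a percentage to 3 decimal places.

(1 + r/2)^2 − 1 = 0.07289, so 1 + r/2 = 1.07289^(1/2).
r/2 = 0.035804, so r = 0.071608 = 7.161%.

7.161%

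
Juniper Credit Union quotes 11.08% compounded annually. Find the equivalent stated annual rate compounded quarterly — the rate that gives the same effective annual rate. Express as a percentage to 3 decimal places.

Compounded annually, EAR = nominal = 0.110800.
Solve (1 + r/4)^4 = 1.110800: r/4 = 1.110800^(1/4) − 1 = 0.026618, so r = 0.106473 = 10.647%.

10.647%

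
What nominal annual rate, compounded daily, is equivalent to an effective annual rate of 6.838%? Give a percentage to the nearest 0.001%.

6.615%

(1 + r/365)^365 − 1 = 0.06838, so 1 + r/365 = 1.06838^(1/365).
r/365 = 0.000181, so r = 0.066149 = 6.615%.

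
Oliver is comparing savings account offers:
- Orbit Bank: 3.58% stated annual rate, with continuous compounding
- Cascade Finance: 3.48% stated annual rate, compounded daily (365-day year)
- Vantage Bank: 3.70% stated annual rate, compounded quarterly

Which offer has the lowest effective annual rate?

Cascade Finance

Orbit Bank: e^0.0358 − 1 = 3.645%
Cascade Finance: (1 + 0.0348/365)^365 − 1 = 3.541%
Vantage Bank: (1 + 0.0370/4)^4 − 1 = 3.752%
The lowest effective annual rate is Cascade Finance at 3.541%.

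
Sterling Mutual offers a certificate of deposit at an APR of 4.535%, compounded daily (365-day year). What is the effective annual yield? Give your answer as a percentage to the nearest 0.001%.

4.639%

EAR = (1 + 0.04535/365)^365 − 1.
= (1 + 0.000124)^365 − 1 = 1.046391 − 1 = 4.639%.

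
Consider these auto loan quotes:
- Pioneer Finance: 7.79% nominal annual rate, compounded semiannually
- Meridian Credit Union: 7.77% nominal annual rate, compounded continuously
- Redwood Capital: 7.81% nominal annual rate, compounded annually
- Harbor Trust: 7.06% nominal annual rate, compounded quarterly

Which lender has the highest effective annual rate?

Pioneer Finance: (1 + 0.0779/2)^2 − 1 = 7.942%
Meridian Credit Union: e^0.0777 − 1 = 8.080%
Redwood Capital: compounded annually, EAR = 7.810%
Harbor Trust: (1 + 0.0706/4)^4 − 1 = 7.249%
The highest effective annual rate is Meridian Credit Union at 8.080%.

Meridian Credit Union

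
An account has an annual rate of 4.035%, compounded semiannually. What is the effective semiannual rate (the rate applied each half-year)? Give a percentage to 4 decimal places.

2.0175%

With a nominal annual rate compounded semiannually, the periodic rate is the nominal rate divided by 2.
i = 0.04035 / 2 = 0.0201750 = 2.0175%.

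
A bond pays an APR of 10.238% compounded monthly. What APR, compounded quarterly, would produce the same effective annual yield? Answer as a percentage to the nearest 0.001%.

EAR = (1 + 0.10238/12)^12 − 1 = 0.107323.
Solve (1 + r/4)^4 = 1.107323: r/4 = 1.107323^(1/4) − 1 = 0.025814, so r = 0.103256 = 10.326%.

10.326%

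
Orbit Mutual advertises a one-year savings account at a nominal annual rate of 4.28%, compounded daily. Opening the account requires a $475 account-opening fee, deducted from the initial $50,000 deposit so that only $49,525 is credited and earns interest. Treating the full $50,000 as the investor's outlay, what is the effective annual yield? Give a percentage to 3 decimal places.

3.381%

Value after one year: 49,525 × (1 + 0.0428/365)^365 = 49,525 × 1.043727 = $51,690.56.
Effective yield on the $50,000 outlay: 51,690.56 / 50,000 − 1 = 0.033811 = 3.381%.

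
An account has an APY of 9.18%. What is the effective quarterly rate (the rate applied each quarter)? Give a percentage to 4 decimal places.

The per-quarter rate i satisfies (1 + i)^4 = 1 + 0.0918.
i = 1.0918^(1/4) − 1 = 0.0221998 = 2.2200%.

2.2200%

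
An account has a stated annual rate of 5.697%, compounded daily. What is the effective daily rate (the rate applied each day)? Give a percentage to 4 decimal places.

With a nominal annual rate compounded daily, the periodic rate is the nominal rate divided by 365.
i = 0.05697 / 365 = 0.0001561 = 0.0156%.

0.0156%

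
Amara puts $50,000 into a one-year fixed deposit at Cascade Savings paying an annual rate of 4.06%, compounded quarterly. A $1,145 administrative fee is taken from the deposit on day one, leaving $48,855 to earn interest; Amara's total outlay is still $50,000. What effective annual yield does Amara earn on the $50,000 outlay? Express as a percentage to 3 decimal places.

Value after one year: 48,855 × (1 + 0.0406/4)^4 = 48,855 × 1.041222 = $50,868.92.
Effective yield on the $50,000 outlay: 50,868.92 / 50,000 − 1 = 0.017378 = 1.738%.

1.738%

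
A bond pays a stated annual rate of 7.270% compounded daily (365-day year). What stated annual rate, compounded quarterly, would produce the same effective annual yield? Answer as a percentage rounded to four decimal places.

7.3357%

EAR = (1 + 0.07270/365)^365 − 1 = 0.075400.
Solve (1 + r/4)^4 = 1.075400: r/4 = 1.075400^(1/4) − 1 = 0.018339, so r = 0.073357 = 7.3357%.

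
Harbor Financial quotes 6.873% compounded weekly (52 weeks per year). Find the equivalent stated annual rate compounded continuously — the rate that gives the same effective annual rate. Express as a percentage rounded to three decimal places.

EAR = (1 + 0.06873/52)^52 − 1 = 0.071098.
Equivalent continuous rate: r = ln(1 + 0.071098) = 0.068685 = 6.868%.

6.868%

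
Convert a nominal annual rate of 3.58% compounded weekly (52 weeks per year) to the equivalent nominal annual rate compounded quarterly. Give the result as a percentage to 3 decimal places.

3.595%

EAR = (1 + 0.0358/52)^52 − 1 = 0.036436.
Solve (1 + r/4)^4 = 1.036436: r/4 = 1.036436^(1/4) − 1 = 0.008987, so r = 0.035948 = 3.595%.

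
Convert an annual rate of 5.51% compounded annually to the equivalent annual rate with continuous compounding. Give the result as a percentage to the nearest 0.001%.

Compounded annually, EAR = nominal = 0.055100.
Equivalent continuous rate: r = ln(1 + 0.055100) = 0.053636 = 5.364%.

5.364%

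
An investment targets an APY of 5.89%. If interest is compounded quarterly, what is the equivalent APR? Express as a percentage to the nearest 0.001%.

5.764%

(1 + r/4)^4 − 1 = 0.0589, so 1 + r/4 = 1.0589^(1/4).
r/4 = 0.014411, so r = 0.057642 = 5.764%.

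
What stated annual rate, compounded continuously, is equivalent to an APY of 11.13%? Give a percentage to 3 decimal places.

Continuous: nominal r satisfies e^r − 1 = 0.1113.
r = ln(1 + 0.1113) = ln(1.1113) = 0.105531 = 10.553%.

10.553%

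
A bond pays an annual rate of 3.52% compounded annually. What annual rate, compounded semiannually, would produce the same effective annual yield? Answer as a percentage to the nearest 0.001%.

3.490%

Compounded annually, EAR = nominal = 0.035200.
Solve (1 + r/2)^2 = 1.035200: r/2 = 1.035200^(1/2) − 1 = 0.017448, so r = 0.034896 = 3.490%.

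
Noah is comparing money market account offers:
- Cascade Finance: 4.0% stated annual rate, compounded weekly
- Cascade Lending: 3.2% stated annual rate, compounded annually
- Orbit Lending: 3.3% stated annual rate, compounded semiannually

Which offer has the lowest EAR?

Cascade Finance: (1 + 0.040/52)^52 − 1 = 4.079%
Cascade Lending: compounded annually, EAR = 3.200%
Orbit Lending: (1 + 0.033/2)^2 − 1 = 3.327%
The lowest effective annual rate is Cascade Lending at 3.200%.

Cascade Lending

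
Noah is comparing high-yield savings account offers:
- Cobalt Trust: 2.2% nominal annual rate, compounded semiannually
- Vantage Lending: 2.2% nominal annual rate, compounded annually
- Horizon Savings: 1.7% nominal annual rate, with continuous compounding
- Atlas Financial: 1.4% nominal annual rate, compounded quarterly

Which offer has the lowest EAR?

Atlas Financial

Cobalt Trust: (1 + 0.022/2)^2 − 1 = 2.212%
Vantage Lending: compounded annually, EAR = 2.200%
Horizon Savings: e^0.017 − 1 = 1.715%
Atlas Financial: (1 + 0.014/4)^4 − 1 = 1.407%
The lowest effective annual rate is Atlas Financial at 1.407%.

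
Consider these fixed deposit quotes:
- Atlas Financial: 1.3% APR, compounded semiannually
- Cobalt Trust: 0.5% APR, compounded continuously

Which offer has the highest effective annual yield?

Atlas Financial

Atlas Financial: (1 + 0.013/2)^2 − 1 = 1.304%
Cobalt Trust: e^0.005 − 1 = 0.501%
The highest effective annual rate is Atlas Financial at 1.304%.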